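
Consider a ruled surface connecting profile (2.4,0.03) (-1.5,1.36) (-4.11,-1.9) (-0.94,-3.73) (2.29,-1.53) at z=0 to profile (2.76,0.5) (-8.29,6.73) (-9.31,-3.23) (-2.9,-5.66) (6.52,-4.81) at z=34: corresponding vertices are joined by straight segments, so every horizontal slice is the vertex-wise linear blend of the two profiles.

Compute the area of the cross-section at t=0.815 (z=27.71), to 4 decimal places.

Area at t=0.815: 89.3562

Cross-section at t=0.815: each vertex is (1-t)·p0[i] + t·p1[i].
  v1: (1-0.815)·(2.4,0.03) + 0.815·(2.76,0.5) = (2.6934,0.4130)
  v2: (1-0.815)·(-1.5,1.36) + 0.815·(-8.29,6.73) = (-7.0338,5.7365)
  v3: (1-0.815)·(-4.11,-1.9) + 0.815·(-9.31,-3.23) = (-8.3480,-2.9840)
  v4: (1-0.815)·(-0.94,-3.73) + 0.815·(-2.9,-5.66) = (-2.5374,-5.3030)
  v5: (1-0.815)·(2.29,-1.53) + 0.815·(6.52,-4.81) = (5.7374,-4.2032)
Shoelace sum Σ(x_i·y_{i+1} − x_{i+1}·y_i):
  i=1: 2.6934·5.7365 − -7.0338·0.4130 = +18.3562 (running +18.3562)
  i=2: -7.0338·-2.9840 − -8.3480·5.7365 = +68.8774 (running +87.2335)
  i=3: -8.3480·-5.3030 − -2.5374·-2.9840 = +36.6976 (running +123.9311)
  i=4: -2.5374·-4.2032 − 5.7374·-5.3030 = +41.0906 (running +165.0217)
  i=5: 5.7374·0.4130 − 2.6934·-4.2032 = +13.6908 (running +178.7124)
Area = |Σ|/2 = |178.7124|/2 = 89.3562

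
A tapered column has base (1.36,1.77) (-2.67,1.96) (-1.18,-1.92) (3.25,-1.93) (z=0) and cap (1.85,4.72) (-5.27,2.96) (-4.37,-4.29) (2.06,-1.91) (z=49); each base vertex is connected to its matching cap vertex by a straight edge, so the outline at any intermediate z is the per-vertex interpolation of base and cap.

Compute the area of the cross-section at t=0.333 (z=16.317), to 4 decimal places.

Cross-section at t=0.333: each vertex is (1-t)·p0[i] + t·p1[i].
  v1: (1-0.333)·(1.36,1.77) + 0.333·(1.85,4.72) = (1.5232,2.7523)
  v2: (1-0.333)·(-2.67,1.96) + 0.333·(-5.27,2.96) = (-3.5358,2.2930)
  v3: (1-0.333)·(-1.18,-1.92) + 0.333·(-4.37,-4.29) = (-2.2423,-2.7092)
  v4: (1-0.333)·(3.25,-1.93) + 0.333·(2.06,-1.91) = (2.8537,-1.9233)
Shoelace sum Σ(x_i·y_{i+1} − x_{i+1}·y_i):
  i=1: 1.5232·2.2930 − -3.5358·2.7523 = +13.2244 (running +13.2244)
  i=2: -3.5358·-2.7092 − -2.2423·2.2930 = +14.7207 (running +27.9451)
  i=3: -2.2423·-1.9233 − 2.8537·-2.7092 = +12.0440 (running +39.9891)
  i=4: 2.8537·2.7523 − 1.5232·-1.9233 = +10.7840 (running +50.7732)
Area = |Σ|/2 = |50.7732|/2 = 25.3866

Area at t=0.333: 25.3866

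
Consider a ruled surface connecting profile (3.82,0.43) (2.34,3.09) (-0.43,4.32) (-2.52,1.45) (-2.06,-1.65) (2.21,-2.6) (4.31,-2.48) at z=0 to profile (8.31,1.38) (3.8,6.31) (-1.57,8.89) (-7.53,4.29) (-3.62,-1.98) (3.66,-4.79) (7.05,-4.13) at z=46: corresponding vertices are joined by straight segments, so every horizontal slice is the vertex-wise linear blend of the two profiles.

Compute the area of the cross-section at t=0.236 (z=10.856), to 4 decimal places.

Cross-section at t=0.236: each vertex is (1-t)·p0[i] + t·p1[i].
  v1: (1-0.236)·(3.82,0.43) + 0.236·(8.31,1.38) = (4.8796,0.6542)
  v2: (1-0.236)·(2.34,3.09) + 0.236·(3.8,6.31) = (2.6846,3.8499)
  v3: (1-0.236)·(-0.43,4.32) + 0.236·(-1.57,8.89) = (-0.6990,5.3985)
  v4: (1-0.236)·(-2.52,1.45) + 0.236·(-7.53,4.29) = (-3.7024,2.1202)
  v5: (1-0.236)·(-2.06,-1.65) + 0.236·(-3.62,-1.98) = (-2.4282,-1.7279)
  v6: (1-0.236)·(2.21,-2.6) + 0.236·(3.66,-4.79) = (2.5522,-3.1168)
  v7: (1-0.236)·(4.31,-2.48) + 0.236·(7.05,-4.13) = (4.9566,-2.8694)
Shoelace sum Σ(x_i·y_{i+1} − x_{i+1}·y_i):
  i=1: 4.8796·3.8499 − 2.6846·0.6542 = +17.0300 (running +17.0300)
  i=2: 2.6846·5.3985 − -0.6990·3.8499 = +17.1839 (running +34.2139)
  i=3: -0.6990·2.1202 − -3.7024·5.3985 = +18.5051 (running +52.7190)
  i=4: -3.7024·-1.7279 − -2.4282·2.1202 = +11.5455 (running +64.2645)
  i=5: -2.4282·-3.1168 − 2.5522·-1.7279 = +11.9781 (running +76.2426)
  i=6: 2.5522·-2.8694 − 4.9566·-3.1168 = +8.1258 (running +84.3684)
  i=7: 4.9566·0.6542 − 4.8796·-2.8694 = +17.2443 (running +101.6127)
Area = |Σ|/2 = |101.6127|/2 = 50.8063

Area at t=0.236: 50.8063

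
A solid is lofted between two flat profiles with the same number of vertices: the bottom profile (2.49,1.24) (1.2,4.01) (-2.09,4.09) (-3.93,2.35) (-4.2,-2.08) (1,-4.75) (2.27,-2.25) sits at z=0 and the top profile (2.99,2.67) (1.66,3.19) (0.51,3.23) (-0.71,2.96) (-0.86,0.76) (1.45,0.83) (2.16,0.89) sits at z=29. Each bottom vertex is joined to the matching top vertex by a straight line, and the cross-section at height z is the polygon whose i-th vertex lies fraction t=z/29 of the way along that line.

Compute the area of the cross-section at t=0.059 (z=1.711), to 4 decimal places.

Cross-section at t=0.059: each vertex is (1-t)·p0[i] + t·p1[i].
  v1: (1-0.059)·(2.49,1.24) + 0.059·(2.99,2.67) = (2.5195,1.3244)
  v2: (1-0.059)·(1.2,4.01) + 0.059·(1.66,3.19) = (1.2271,3.9616)
  v3: (1-0.059)·(-2.09,4.09) + 0.059·(0.51,3.23) = (-1.9366,4.0393)
  v4: (1-0.059)·(-3.93,2.35) + 0.059·(-0.71,2.96) = (-3.7400,2.3860)
  v5: (1-0.059)·(-4.2,-2.08) + 0.059·(-0.86,0.76) = (-4.0029,-1.9124)
  v6: (1-0.059)·(1,-4.75) + 0.059·(1.45,0.83) = (1.0266,-4.4208)
  v7: (1-0.059)·(2.27,-2.25) + 0.059·(2.16,0.89) = (2.2635,-2.0647)
Shoelace sum Σ(x_i·y_{i+1} − x_{i+1}·y_i):
  i=1: 2.5195·3.9616 − 1.2271·1.3244 = +8.3561 (running +8.3561)
  i=2: 1.2271·4.0393 − -1.9366·3.9616 = +12.6288 (running +20.9849)
  i=3: -1.9366·2.3860 − -3.7400·4.0393 = +10.4862 (running +31.4711)
  i=4: -3.7400·-1.9124 − -4.0029·2.3860 = +16.7035 (running +48.1747)
  i=5: -4.0029·-4.4208 − 1.0266·-1.9124 = +19.6593 (running +67.8340)
  i=6: 1.0266·-2.0647 − 2.2635·-4.4208 = +7.8869 (running +75.7209)
  i=7: 2.2635·1.3244 − 2.5195·-2.0647 = +8.1998 (running +83.9208)
Area = |Σ|/2 = |83.9208|/2 = 41.9604

Area at t=0.059: 41.9604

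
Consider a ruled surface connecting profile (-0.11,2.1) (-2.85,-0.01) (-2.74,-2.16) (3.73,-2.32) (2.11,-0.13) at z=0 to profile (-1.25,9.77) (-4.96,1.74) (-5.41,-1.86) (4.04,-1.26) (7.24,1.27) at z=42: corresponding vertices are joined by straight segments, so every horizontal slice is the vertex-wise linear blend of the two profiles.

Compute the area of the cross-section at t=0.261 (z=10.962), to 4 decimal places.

Cross-section at t=0.261: each vertex is (1-t)·p0[i] + t·p1[i].
  v1: (1-0.261)·(-0.11,2.1) + 0.261·(-1.25,9.77) = (-0.4075,4.1019)
  v2: (1-0.261)·(-2.85,-0.01) + 0.261·(-4.96,1.74) = (-3.4007,0.4467)
  v3: (1-0.261)·(-2.74,-2.16) + 0.261·(-5.41,-1.86) = (-3.4369,-2.0817)
  v4: (1-0.261)·(3.73,-2.32) + 0.261·(4.04,-1.26) = (3.8109,-2.0433)
  v5: (1-0.261)·(2.11,-0.13) + 0.261·(7.24,1.27) = (3.4489,0.2354)
Shoelace sum Σ(x_i·y_{i+1} − x_{i+1}·y_i):
  i=1: -0.4075·0.4467 − -3.4007·4.1019 = +13.7672 (running +13.7672)
  i=2: -3.4007·-2.0817 − -3.4369·0.4467 = +8.6147 (running +22.3819)
  i=3: -3.4369·-2.0433 − 3.8109·-2.0817 = +14.9559 (running +37.3377)
  i=4: 3.8109·0.2354 − 3.4489·-2.0433 = +7.9444 (running +45.2822)
  i=5: 3.4489·4.1019 − -0.4075·0.2354 = +14.2430 (running +59.5252)
Area = |Σ|/2 = |59.5252|/2 = 29.7626

Area at t=0.261: 29.7626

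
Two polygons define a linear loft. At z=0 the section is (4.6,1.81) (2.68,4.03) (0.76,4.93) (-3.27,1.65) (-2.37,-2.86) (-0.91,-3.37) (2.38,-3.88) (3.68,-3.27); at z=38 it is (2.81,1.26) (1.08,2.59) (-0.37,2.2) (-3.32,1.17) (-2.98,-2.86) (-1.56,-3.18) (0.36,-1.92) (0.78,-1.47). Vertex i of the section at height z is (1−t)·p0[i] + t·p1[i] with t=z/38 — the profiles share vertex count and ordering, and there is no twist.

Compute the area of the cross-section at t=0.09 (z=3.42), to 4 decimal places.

Area at t=0.09: 46.8911

Cross-section at t=0.09: each vertex is (1-t)·p0[i] + t·p1[i].
  v1: (1-0.09)·(4.6,1.81) + 0.09·(2.81,1.26) = (4.4389,1.7605)
  v2: (1-0.09)·(2.68,4.03) + 0.09·(1.08,2.59) = (2.5360,3.9004)
  v3: (1-0.09)·(0.76,4.93) + 0.09·(-0.37,2.2) = (0.6583,4.6843)
  v4: (1-0.09)·(-3.27,1.65) + 0.09·(-3.32,1.17) = (-3.2745,1.6068)
  v5: (1-0.09)·(-2.37,-2.86) + 0.09·(-2.98,-2.86) = (-2.4249,-2.8600)
  v6: (1-0.09)·(-0.91,-3.37) + 0.09·(-1.56,-3.18) = (-0.9685,-3.3529)
  v7: (1-0.09)·(2.38,-3.88) + 0.09·(0.36,-1.92) = (2.1982,-3.7036)
  v8: (1-0.09)·(3.68,-3.27) + 0.09·(0.78,-1.47) = (3.4190,-3.1080)
Shoelace sum Σ(x_i·y_{i+1} − x_{i+1}·y_i):
  i=1: 4.4389·3.9004 − 2.5360·1.7605 = +12.8489 (running +12.8489)
  i=2: 2.5360·4.6843 − 0.6583·3.9004 = +9.3118 (running +22.1606)
  i=3: 0.6583·1.6068 − -3.2745·4.6843 = +16.3965 (running +38.5571)
  i=4: -3.2745·-2.8600 − -2.4249·1.6068 = +13.2614 (running +51.8185)
  i=5: -2.4249·-3.3529 − -0.9685·-2.8600 = +5.3605 (running +57.1790)
  i=6: -0.9685·-3.7036 − 2.1982·-3.3529 = +10.9573 (running +68.1363)
  i=7: 2.1982·-3.1080 − 3.4190·-3.7036 = +5.8306 (running +73.9669)
  i=8: 3.4190·1.7605 − 4.4389·-3.1080 = +19.8153 (running +93.7822)
Area = |Σ|/2 = |93.7822|/2 = 46.8911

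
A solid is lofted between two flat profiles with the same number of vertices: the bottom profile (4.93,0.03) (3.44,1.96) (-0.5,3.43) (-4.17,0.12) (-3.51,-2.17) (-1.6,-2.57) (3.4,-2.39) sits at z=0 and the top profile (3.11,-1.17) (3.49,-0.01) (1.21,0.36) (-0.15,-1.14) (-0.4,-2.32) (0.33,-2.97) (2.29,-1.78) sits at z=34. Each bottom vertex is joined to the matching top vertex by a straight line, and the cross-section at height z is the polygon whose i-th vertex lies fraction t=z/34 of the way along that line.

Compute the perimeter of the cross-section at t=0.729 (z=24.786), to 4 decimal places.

Cross-section at t=0.729: each vertex is (1-t)·p0[i] + t·p1[i].
  v1: (1-0.729)·(4.93,0.03) + 0.729·(3.11,-1.17) = (3.6032,-0.8448)
  v2: (1-0.729)·(3.44,1.96) + 0.729·(3.49,-0.01) = (3.4765,0.5239)
  v3: (1-0.729)·(-0.5,3.43) + 0.729·(1.21,0.36) = (0.7466,1.1920)
  v4: (1-0.729)·(-4.17,0.12) + 0.729·(-0.15,-1.14) = (-1.2394,-0.7985)
  v5: (1-0.729)·(-3.51,-2.17) + 0.729·(-0.4,-2.32) = (-1.2428,-2.2793)
  v6: (1-0.729)·(-1.6,-2.57) + 0.729·(0.33,-2.97) = (-0.1930,-2.8616)
  v7: (1-0.729)·(3.4,-2.39) + 0.729·(2.29,-1.78) = (2.5908,-1.9453)
Perimeter = Σ |v_{i+1} − v_i|:
  edge 1→2: √(-0.1268² + 1.3687²) = 1.3745 (running 1.3745)
  edge 2→3: √(-2.7299² + 0.6681²) = 2.8104 (running 4.1850)
  edge 3→4: √(-1.9860² + -1.9905²) = 2.8118 (running 6.9968)
  edge 4→5: √(-0.0034² + -1.4808²) = 1.4808 (running 8.4776)
  edge 5→6: √(1.0498² + -0.5823²) = 1.2004 (running 9.6780)
  edge 6→7: √(2.7838² + 0.9163²) = 2.9308 (running 12.6088)
  edge 7→1: √(1.0124² + 1.1005²) = 1.4954 (running 14.1042)
Perimeter = 14.1042

Perimeter at t=0.729: 14.1042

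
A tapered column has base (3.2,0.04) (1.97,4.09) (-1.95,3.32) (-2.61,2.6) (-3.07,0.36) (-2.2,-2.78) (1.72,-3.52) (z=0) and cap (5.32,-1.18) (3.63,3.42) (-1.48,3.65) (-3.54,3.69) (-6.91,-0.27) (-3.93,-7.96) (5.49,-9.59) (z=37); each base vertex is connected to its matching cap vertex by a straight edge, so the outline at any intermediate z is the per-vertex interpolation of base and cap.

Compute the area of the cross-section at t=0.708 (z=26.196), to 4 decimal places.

Area at t=0.708: 93.9043

Cross-section at t=0.708: each vertex is (1-t)·p0[i] + t·p1[i].
  v1: (1-0.708)·(3.2,0.04) + 0.708·(5.32,-1.18) = (4.7010,-0.8238)
  v2: (1-0.708)·(1.97,4.09) + 0.708·(3.63,3.42) = (3.1453,3.6156)
  v3: (1-0.708)·(-1.95,3.32) + 0.708·(-1.48,3.65) = (-1.6172,3.5536)
  v4: (1-0.708)·(-2.61,2.6) + 0.708·(-3.54,3.69) = (-3.2684,3.3717)
  v5: (1-0.708)·(-3.07,0.36) + 0.708·(-6.91,-0.27) = (-5.7887,-0.0860)
  v6: (1-0.708)·(-2.2,-2.78) + 0.708·(-3.93,-7.96) = (-3.4248,-6.4474)
  v7: (1-0.708)·(1.72,-3.52) + 0.708·(5.49,-9.59) = (4.3892,-7.8176)
Shoelace sum Σ(x_i·y_{i+1} − x_{i+1}·y_i):
  i=1: 4.7010·3.6156 − 3.1453·-0.8238 = +19.5879 (running +19.5879)
  i=2: 3.1453·3.5536 − -1.6172·3.6156 = +17.0246 (running +36.6125)
  i=3: -1.6172·3.3717 − -3.2684·3.5536 = +6.1620 (running +42.7745)
  i=4: -3.2684·-0.0860 − -5.7887·3.3717 = +19.7992 (running +62.5736)
  i=5: -5.7887·-6.4474 − -3.4248·-0.0860 = +37.0278 (running +99.6014)
  i=6: -3.4248·-7.8176 − 4.3892·-6.4474 = +55.0727 (running +154.6741)
  i=7: 4.3892·-0.8238 − 4.7010·-7.8176 = +33.1344 (running +187.8085)
Area = |Σ|/2 = |187.8085|/2 = 93.9043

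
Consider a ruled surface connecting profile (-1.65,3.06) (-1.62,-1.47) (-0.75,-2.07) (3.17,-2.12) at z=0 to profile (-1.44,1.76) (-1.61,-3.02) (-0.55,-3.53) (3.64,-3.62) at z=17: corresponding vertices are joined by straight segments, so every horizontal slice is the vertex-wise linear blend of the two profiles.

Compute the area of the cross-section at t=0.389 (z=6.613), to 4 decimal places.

Cross-section at t=0.389: each vertex is (1-t)·p0[i] + t·p1[i].
  v1: (1-0.389)·(-1.65,3.06) + 0.389·(-1.44,1.76) = (-1.5683,2.5543)
  v2: (1-0.389)·(-1.62,-1.47) + 0.389·(-1.61,-3.02) = (-1.6161,-2.0729)
  v3: (1-0.389)·(-0.75,-2.07) + 0.389·(-0.55,-3.53) = (-0.6722,-2.6379)
  v4: (1-0.389)·(3.17,-2.12) + 0.389·(3.64,-3.62) = (3.3528,-2.7035)
Shoelace sum Σ(x_i·y_{i+1} − x_{i+1}·y_i):
  i=1: -1.5683·-2.0729 − -1.6161·2.5543 = +7.3791 (running +7.3791)
  i=2: -1.6161·-2.6379 − -0.6722·-2.0729 = +2.8698 (running +10.2488)
  i=3: -0.6722·-2.7035 − 3.3528·-2.6379 = +10.6619 (running +20.9107)
  i=4: 3.3528·2.5543 − -1.5683·-2.7035 = +4.3242 (running +25.2349)
Area = |Σ|/2 = |25.2349|/2 = 12.6174

Area at t=0.389: 12.6174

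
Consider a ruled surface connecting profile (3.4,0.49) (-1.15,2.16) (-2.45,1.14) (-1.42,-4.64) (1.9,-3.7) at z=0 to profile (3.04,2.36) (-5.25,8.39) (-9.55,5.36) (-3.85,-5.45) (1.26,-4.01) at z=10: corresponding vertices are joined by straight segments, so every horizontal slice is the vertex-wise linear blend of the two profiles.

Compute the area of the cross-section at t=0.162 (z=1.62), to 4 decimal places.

Area at t=0.162: 34.9721

Cross-section at t=0.162: each vertex is (1-t)·p0[i] + t·p1[i].
  v1: (1-0.162)·(3.4,0.49) + 0.162·(3.04,2.36) = (3.3417,0.7929)
  v2: (1-0.162)·(-1.15,2.16) + 0.162·(-5.25,8.39) = (-1.8142,3.1693)
  v3: (1-0.162)·(-2.45,1.14) + 0.162·(-9.55,5.36) = (-3.6002,1.8236)
  v4: (1-0.162)·(-1.42,-4.64) + 0.162·(-3.85,-5.45) = (-1.8137,-4.7712)
  v5: (1-0.162)·(1.9,-3.7) + 0.162·(1.26,-4.01) = (1.7963,-3.7502)
Shoelace sum Σ(x_i·y_{i+1} − x_{i+1}·y_i):
  i=1: 3.3417·3.1693 − -1.8142·0.7929 = +12.0292 (running +12.0292)
  i=2: -1.8142·1.8236 − -3.6002·3.1693 = +8.1015 (running +20.1307)
  i=3: -3.6002·-4.7712 − -1.8137·1.8236 = +20.4848 (running +40.6155)
  i=4: -1.8137·-3.7502 − 1.7963·-4.7712 = +15.3723 (running +55.9878)
  i=5: 1.7963·0.7929 − 3.3417·-3.7502 = +13.9564 (running +69.9442)
Area = |Σ|/2 = |69.9442|/2 = 34.9721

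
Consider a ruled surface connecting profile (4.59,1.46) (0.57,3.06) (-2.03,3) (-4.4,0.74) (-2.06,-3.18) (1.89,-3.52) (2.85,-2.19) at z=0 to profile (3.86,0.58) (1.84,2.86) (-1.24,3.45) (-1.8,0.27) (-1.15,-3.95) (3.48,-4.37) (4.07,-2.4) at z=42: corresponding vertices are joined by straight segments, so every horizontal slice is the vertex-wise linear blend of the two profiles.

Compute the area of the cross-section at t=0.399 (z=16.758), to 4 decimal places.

Cross-section at t=0.399: each vertex is (1-t)·p0[i] + t·p1[i].
  v1: (1-0.399)·(4.59,1.46) + 0.399·(3.86,0.58) = (4.2987,1.1089)
  v2: (1-0.399)·(0.57,3.06) + 0.399·(1.84,2.86) = (1.0767,2.9802)
  v3: (1-0.399)·(-2.03,3) + 0.399·(-1.24,3.45) = (-1.7148,3.1795)
  v4: (1-0.399)·(-4.4,0.74) + 0.399·(-1.8,0.27) = (-3.3626,0.5525)
  v5: (1-0.399)·(-2.06,-3.18) + 0.399·(-1.15,-3.95) = (-1.6969,-3.4872)
  v6: (1-0.399)·(1.89,-3.52) + 0.399·(3.48,-4.37) = (2.5244,-3.8592)
  v7: (1-0.399)·(2.85,-2.19) + 0.399·(4.07,-2.4) = (3.3368,-2.2738)
Shoelace sum Σ(x_i·y_{i+1} − x_{i+1}·y_i):
  i=1: 4.2987·2.9802 − 1.0767·1.1089 = +11.6171 (running +11.6171)
  i=2: 1.0767·3.1795 − -1.7148·2.9802 = +8.5339 (running +20.1510)
  i=3: -1.7148·0.5525 − -3.3626·3.1795 = +9.7442 (running +29.8952)
  i=4: -3.3626·-3.4872 − -1.6969·0.5525 = +12.6637 (running +42.5589)
  i=5: -1.6969·-3.8592 − 2.5244·-3.4872 = +15.3518 (running +57.9107)
  i=6: 2.5244·-2.2738 − 3.3368·-3.8592 = +7.1372 (running +65.0479)
  i=7: 3.3368·1.1089 − 4.2987·-2.2738 = +13.4745 (running +78.5224)
Area = |Σ|/2 = |78.5224|/2 = 39.2612

Area at t=0.399: 39.2612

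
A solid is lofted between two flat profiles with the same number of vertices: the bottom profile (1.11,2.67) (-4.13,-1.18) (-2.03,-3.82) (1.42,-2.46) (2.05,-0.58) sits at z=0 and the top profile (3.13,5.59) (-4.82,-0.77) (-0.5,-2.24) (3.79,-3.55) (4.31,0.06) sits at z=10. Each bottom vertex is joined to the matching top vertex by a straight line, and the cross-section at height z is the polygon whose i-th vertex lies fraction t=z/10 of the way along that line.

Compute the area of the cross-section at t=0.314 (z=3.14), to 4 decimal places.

Area at t=0.314: 27.7922

Cross-section at t=0.314: each vertex is (1-t)·p0[i] + t·p1[i].
  v1: (1-0.314)·(1.11,2.67) + 0.314·(3.13,5.59) = (1.7443,3.5869)
  v2: (1-0.314)·(-4.13,-1.18) + 0.314·(-4.82,-0.77) = (-4.3467,-1.0513)
  v3: (1-0.314)·(-2.03,-3.82) + 0.314·(-0.5,-2.24) = (-1.5496,-3.3239)
  v4: (1-0.314)·(1.42,-2.46) + 0.314·(3.79,-3.55) = (2.1642,-2.8023)
  v5: (1-0.314)·(2.05,-0.58) + 0.314·(4.31,0.06) = (2.7596,-0.3790)
Shoelace sum Σ(x_i·y_{i+1} − x_{i+1}·y_i):
  i=1: 1.7443·-1.0513 − -4.3467·3.5869 = +13.7573 (running +13.7573)
  i=2: -4.3467·-3.3239 − -1.5496·-1.0513 = +12.8188 (running +26.5760)
  i=3: -1.5496·-2.8023 − 2.1642·-3.3239 = +11.5358 (running +38.1118)
  i=4: 2.1642·-0.3790 − 2.7596·-2.8023 = +6.9129 (running +45.0247)
  i=5: 2.7596·3.5869 − 1.7443·-0.3790 = +10.5596 (running +55.5844)
Area = |Σ|/2 = |55.5844|/2 = 27.7922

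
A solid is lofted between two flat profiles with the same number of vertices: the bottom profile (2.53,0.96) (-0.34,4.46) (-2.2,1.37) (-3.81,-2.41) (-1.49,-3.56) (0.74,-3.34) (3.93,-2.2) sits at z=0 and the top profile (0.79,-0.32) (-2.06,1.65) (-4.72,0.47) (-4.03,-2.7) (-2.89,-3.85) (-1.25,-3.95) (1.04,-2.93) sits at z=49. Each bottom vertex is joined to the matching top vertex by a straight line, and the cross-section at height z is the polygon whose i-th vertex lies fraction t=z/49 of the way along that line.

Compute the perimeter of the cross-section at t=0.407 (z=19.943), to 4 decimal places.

Cross-section at t=0.407: each vertex is (1-t)·p0[i] + t·p1[i].
  v1: (1-0.407)·(2.53,0.96) + 0.407·(0.79,-0.32) = (1.8218,0.4390)
  v2: (1-0.407)·(-0.34,4.46) + 0.407·(-2.06,1.65) = (-1.0400,3.3163)
  v3: (1-0.407)·(-2.2,1.37) + 0.407·(-4.72,0.47) = (-3.2256,1.0037)
  v4: (1-0.407)·(-3.81,-2.41) + 0.407·(-4.03,-2.7) = (-3.8995,-2.5280)
  v5: (1-0.407)·(-1.49,-3.56) + 0.407·(-2.89,-3.85) = (-2.0598,-3.6780)
  v6: (1-0.407)·(0.74,-3.34) + 0.407·(-1.25,-3.95) = (-0.0699,-3.5883)
  v7: (1-0.407)·(3.93,-2.2) + 0.407·(1.04,-2.93) = (2.7538,-2.4971)
Perimeter = Σ |v_{i+1} − v_i|:
  edge 1→2: √(-2.8619² + 2.8773²) = 4.0582 (running 4.0582)
  edge 2→3: √(-2.1856² + -2.3126²) = 3.1820 (running 7.2402)
  edge 3→4: √(-0.6739² + -3.5317²) = 3.5954 (running 10.8357)
  edge 4→5: √(1.8397² + -1.1500²) = 2.1696 (running 13.0052)
  edge 5→6: √(1.9899² + 0.0898²) = 1.9919 (running 14.9971)
  edge 6→7: √(2.8237² + 1.0912²) = 3.0272 (running 18.0243)
  edge 7→1: √(-0.9320² + 2.9362²) = 3.0805 (running 21.1048)
Perimeter = 21.1048

Perimeter at t=0.407: 21.1048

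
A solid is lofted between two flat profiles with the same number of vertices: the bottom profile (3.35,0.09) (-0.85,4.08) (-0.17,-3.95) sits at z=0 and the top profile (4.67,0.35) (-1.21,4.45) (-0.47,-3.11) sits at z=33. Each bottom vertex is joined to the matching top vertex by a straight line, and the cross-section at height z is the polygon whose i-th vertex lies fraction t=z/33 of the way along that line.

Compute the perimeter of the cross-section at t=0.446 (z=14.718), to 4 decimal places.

Cross-section at t=0.446: each vertex is (1-t)·p0[i] + t·p1[i].
  v1: (1-0.446)·(3.35,0.09) + 0.446·(4.67,0.35) = (3.9387,0.2060)
  v2: (1-0.446)·(-0.85,4.08) + 0.446·(-1.21,4.45) = (-1.0106,4.2450)
  v3: (1-0.446)·(-0.17,-3.95) + 0.446·(-0.47,-3.11) = (-0.3038,-3.5754)
Perimeter = Σ |v_{i+1} − v_i|:
  edge 1→2: √(-4.9493² + 4.0391²) = 6.3882 (running 6.3882)
  edge 2→3: √(0.7068² + -7.8204²) = 7.8523 (running 14.2405)
  edge 3→1: √(4.2425² + 3.7813²) = 5.6831 (running 19.9235)
Perimeter = 19.9235

Perimeter at t=0.446: 19.9235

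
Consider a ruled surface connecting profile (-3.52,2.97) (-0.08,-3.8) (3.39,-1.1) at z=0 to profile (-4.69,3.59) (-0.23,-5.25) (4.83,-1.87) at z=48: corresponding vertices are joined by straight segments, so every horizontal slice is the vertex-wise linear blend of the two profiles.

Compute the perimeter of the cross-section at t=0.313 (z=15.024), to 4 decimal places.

Cross-section at t=0.313: each vertex is (1-t)·p0[i] + t·p1[i].
  v1: (1-0.313)·(-3.52,2.97) + 0.313·(-4.69,3.59) = (-3.8862,3.1641)
  v2: (1-0.313)·(-0.08,-3.8) + 0.313·(-0.23,-5.25) = (-0.1270,-4.2538)
  v3: (1-0.313)·(3.39,-1.1) + 0.313·(4.83,-1.87) = (3.8407,-1.3410)
Perimeter = Σ |v_{i+1} − v_i|:
  edge 1→2: √(3.7593² + -7.4179²) = 8.3161 (running 8.3161)
  edge 2→3: √(3.9677² + 2.9128²) = 4.9221 (running 13.2382)
  edge 3→1: √(-7.7269² + 4.5051²) = 8.9443 (running 22.1825)
Perimeter = 22.1825

Perimeter at t=0.313: 22.1825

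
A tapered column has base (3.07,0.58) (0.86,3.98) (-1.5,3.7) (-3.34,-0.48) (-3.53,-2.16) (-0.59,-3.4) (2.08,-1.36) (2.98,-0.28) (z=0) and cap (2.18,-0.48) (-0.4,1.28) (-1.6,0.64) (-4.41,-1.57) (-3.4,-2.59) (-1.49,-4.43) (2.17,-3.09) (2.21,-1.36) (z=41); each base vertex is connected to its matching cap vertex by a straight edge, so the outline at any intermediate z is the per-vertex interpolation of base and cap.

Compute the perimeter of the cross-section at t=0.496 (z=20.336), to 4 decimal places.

Cross-section at t=0.496: each vertex is (1-t)·p0[i] + t·p1[i].
  v1: (1-0.496)·(3.07,0.58) + 0.496·(2.18,-0.48) = (2.6286,0.0542)
  v2: (1-0.496)·(0.86,3.98) + 0.496·(-0.4,1.28) = (0.2350,2.6408)
  v3: (1-0.496)·(-1.5,3.7) + 0.496·(-1.6,0.64) = (-1.5496,2.1822)
  v4: (1-0.496)·(-3.34,-0.48) + 0.496·(-4.41,-1.57) = (-3.8707,-1.0206)
  v5: (1-0.496)·(-3.53,-2.16) + 0.496·(-3.4,-2.59) = (-3.4655,-2.3733)
  v6: (1-0.496)·(-0.59,-3.4) + 0.496·(-1.49,-4.43) = (-1.0364,-3.9109)
  v7: (1-0.496)·(2.08,-1.36) + 0.496·(2.17,-3.09) = (2.1246,-2.2181)
  v8: (1-0.496)·(2.98,-0.28) + 0.496·(2.21,-1.36) = (2.5981,-0.8157)
Perimeter = Σ |v_{i+1} − v_i|:
  edge 1→2: √(-2.3935² + 2.5866²) = 3.5241 (running 3.5241)
  edge 2→3: √(-1.7846² + -0.4586²) = 1.8426 (running 5.3667)
  edge 3→4: √(-2.3211² + -3.2029²) = 3.9555 (running 9.3222)
  edge 4→5: √(0.4052² + -1.3526²) = 1.4120 (running 10.7342)
  edge 5→6: √(2.4291² + -1.5376²) = 2.8749 (running 13.6091)
  edge 6→7: √(3.1610² + 1.6928²) = 3.5858 (running 17.1949)
  edge 7→8: √(0.4734² + 1.4024²) = 1.4802 (running 18.6750)
  edge 8→1: √(0.0305² + 0.8699²) = 0.8705 (running 19.5455)
Perimeter = 19.5455

Perimeter at t=0.496: 19.5455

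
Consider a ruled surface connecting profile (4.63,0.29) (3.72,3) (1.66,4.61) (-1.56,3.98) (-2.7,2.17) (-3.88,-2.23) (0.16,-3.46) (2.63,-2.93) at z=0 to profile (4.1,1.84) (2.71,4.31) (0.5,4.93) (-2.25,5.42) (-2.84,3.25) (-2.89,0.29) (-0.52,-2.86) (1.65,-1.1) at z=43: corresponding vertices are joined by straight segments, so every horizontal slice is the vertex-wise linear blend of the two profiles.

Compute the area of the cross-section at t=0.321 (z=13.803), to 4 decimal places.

Area at t=0.321: 45.2003

Cross-section at t=0.321: each vertex is (1-t)·p0[i] + t·p1[i].
  v1: (1-0.321)·(4.63,0.29) + 0.321·(4.1,1.84) = (4.4599,0.7876)
  v2: (1-0.321)·(3.72,3) + 0.321·(2.71,4.31) = (3.3958,3.4205)
  v3: (1-0.321)·(1.66,4.61) + 0.321·(0.5,4.93) = (1.2876,4.7127)
  v4: (1-0.321)·(-1.56,3.98) + 0.321·(-2.25,5.42) = (-1.7815,4.4422)
  v5: (1-0.321)·(-2.7,2.17) + 0.321·(-2.84,3.25) = (-2.7449,2.5167)
  v6: (1-0.321)·(-3.88,-2.23) + 0.321·(-2.89,0.29) = (-3.5622,-1.4211)
  v7: (1-0.321)·(0.16,-3.46) + 0.321·(-0.52,-2.86) = (-0.0583,-3.2674)
  v8: (1-0.321)·(2.63,-2.93) + 0.321·(1.65,-1.1) = (2.3154,-2.3426)
Shoelace sum Σ(x_i·y_{i+1} − x_{i+1}·y_i):
  i=1: 4.4599·3.4205 − 3.3958·0.7876 = +12.5807 (running +12.5807)
  i=2: 3.3958·4.7127 − 1.2876·3.4205 = +11.5990 (running +24.1797)
  i=3: 1.2876·4.4422 − -1.7815·4.7127 = +14.1157 (running +38.2954)
  i=4: -1.7815·2.5167 − -2.7449·4.4422 = +7.7102 (running +46.0056)
  i=5: -2.7449·-1.4211 − -3.5622·2.5167 = +12.8657 (running +58.8713)
  i=6: -3.5622·-3.2674 − -0.0583·-1.4211 = +11.5563 (running +70.4277)
  i=7: -0.0583·-2.3426 − 2.3154·-3.2674 = +7.7019 (running +78.1296)
  i=8: 2.3154·0.7876 − 4.4599·-2.3426 = +12.2711 (running +90.4007)
Area = |Σ|/2 = |90.4007|/2 = 45.2003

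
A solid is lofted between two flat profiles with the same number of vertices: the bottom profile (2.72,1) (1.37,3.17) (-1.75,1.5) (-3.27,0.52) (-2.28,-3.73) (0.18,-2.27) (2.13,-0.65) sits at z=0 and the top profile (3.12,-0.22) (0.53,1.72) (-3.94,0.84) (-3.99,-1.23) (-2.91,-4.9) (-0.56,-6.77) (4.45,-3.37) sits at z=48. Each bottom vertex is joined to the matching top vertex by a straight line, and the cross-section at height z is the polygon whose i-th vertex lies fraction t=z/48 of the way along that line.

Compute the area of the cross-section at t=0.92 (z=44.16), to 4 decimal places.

Area at t=0.92: 45.3177

Cross-section at t=0.92: each vertex is (1-t)·p0[i] + t·p1[i].
  v1: (1-0.92)·(2.72,1) + 0.92·(3.12,-0.22) = (3.0880,-0.1224)
  v2: (1-0.92)·(1.37,3.17) + 0.92·(0.53,1.72) = (0.5972,1.8360)
  v3: (1-0.92)·(-1.75,1.5) + 0.92·(-3.94,0.84) = (-3.7648,0.8928)
  v4: (1-0.92)·(-3.27,0.52) + 0.92·(-3.99,-1.23) = (-3.9324,-1.0900)
  v5: (1-0.92)·(-2.28,-3.73) + 0.92·(-2.91,-4.9) = (-2.8596,-4.8064)
  v6: (1-0.92)·(0.18,-2.27) + 0.92·(-0.56,-6.77) = (-0.5008,-6.4100)
  v7: (1-0.92)·(2.13,-0.65) + 0.92·(4.45,-3.37) = (4.2644,-3.1524)
Shoelace sum Σ(x_i·y_{i+1} − x_{i+1}·y_i):
  i=1: 3.0880·1.8360 − 0.5972·-0.1224 = +5.7427 (running +5.7427)
  i=2: 0.5972·0.8928 − -3.7648·1.8360 = +7.4454 (running +13.1880)
  i=3: -3.7648·-1.0900 − -3.9324·0.8928 = +7.6145 (running +20.8025)
  i=4: -3.9324·-4.8064 − -2.8596·-1.0900 = +15.7837 (running +36.5862)
  i=5: -2.8596·-6.4100 − -0.5008·-4.8064 = +15.9230 (running +52.5092)
  i=6: -0.5008·-3.1524 − 4.2644·-6.4100 = +28.9135 (running +81.4227)
  i=7: 4.2644·-0.1224 − 3.0880·-3.1524 = +9.2126 (running +90.6354)
Area = |Σ|/2 = |90.6354|/2 = 45.3177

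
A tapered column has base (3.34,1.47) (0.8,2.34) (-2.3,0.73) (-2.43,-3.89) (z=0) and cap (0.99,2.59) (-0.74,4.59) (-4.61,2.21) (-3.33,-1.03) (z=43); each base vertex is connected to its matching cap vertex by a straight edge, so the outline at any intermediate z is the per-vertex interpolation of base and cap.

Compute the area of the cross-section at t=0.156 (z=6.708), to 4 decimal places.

Area at t=0.156: 16.2108

Cross-section at t=0.156: each vertex is (1-t)·p0[i] + t·p1[i].
  v1: (1-0.156)·(3.34,1.47) + 0.156·(0.99,2.59) = (2.9734,1.6447)
  v2: (1-0.156)·(0.8,2.34) + 0.156·(-0.74,4.59) = (0.5598,2.6910)
  v3: (1-0.156)·(-2.3,0.73) + 0.156·(-4.61,2.21) = (-2.6604,0.9609)
  v4: (1-0.156)·(-2.43,-3.89) + 0.156·(-3.33,-1.03) = (-2.5704,-3.4438)
Shoelace sum Σ(x_i·y_{i+1} − x_{i+1}·y_i):
  i=1: 2.9734·2.6910 − 0.5598·1.6447 = +7.0808 (running +7.0808)
  i=2: 0.5598·0.9609 − -2.6604·2.6910 = +7.6969 (running +14.7777)
  i=3: -2.6604·-3.4438 − -2.5704·0.9609 = +11.6317 (running +26.4094)
  i=4: -2.5704·1.6447 − 2.9734·-3.4438 = +6.0123 (running +32.4217)
Area = |Σ|/2 = |32.4217|/2 = 16.2108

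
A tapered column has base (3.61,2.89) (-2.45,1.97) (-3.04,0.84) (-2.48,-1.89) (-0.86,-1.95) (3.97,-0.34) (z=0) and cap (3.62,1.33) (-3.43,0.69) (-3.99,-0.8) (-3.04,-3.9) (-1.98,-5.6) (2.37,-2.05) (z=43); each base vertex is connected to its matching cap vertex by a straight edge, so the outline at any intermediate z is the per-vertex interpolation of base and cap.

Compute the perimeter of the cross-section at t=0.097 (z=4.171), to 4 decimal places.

Cross-section at t=0.097: each vertex is (1-t)·p0[i] + t·p1[i].
  v1: (1-0.097)·(3.61,2.89) + 0.097·(3.62,1.33) = (3.6110,2.7387)
  v2: (1-0.097)·(-2.45,1.97) + 0.097·(-3.43,0.69) = (-2.5451,1.8458)
  v3: (1-0.097)·(-3.04,0.84) + 0.097·(-3.99,-0.8) = (-3.1322,0.6809)
  v4: (1-0.097)·(-2.48,-1.89) + 0.097·(-3.04,-3.9) = (-2.5343,-2.0850)
  v5: (1-0.097)·(-0.86,-1.95) + 0.097·(-1.98,-5.6) = (-0.9686,-2.3041)
  v6: (1-0.097)·(3.97,-0.34) + 0.097·(2.37,-2.05) = (3.8148,-0.5059)
Perimeter = Σ |v_{i+1} − v_i|:
  edge 1→2: √(-6.1560² + -0.8928²) = 6.2204 (running 6.2204)
  edge 2→3: √(-0.5871² + -1.1649²) = 1.3045 (running 7.5249)
  edge 3→4: √(0.5978² + -2.7659²) = 2.8298 (running 10.3547)
  edge 4→5: √(1.5657² + -0.2191²) = 1.5809 (running 11.9356)
  edge 5→6: √(4.7834² + 1.7982²) = 5.1103 (running 17.0459)
  edge 6→1: √(-0.2038² + 3.2446²) = 3.2509 (running 20.2968)
Perimeter = 20.2968

Perimeter at t=0.097: 20.2968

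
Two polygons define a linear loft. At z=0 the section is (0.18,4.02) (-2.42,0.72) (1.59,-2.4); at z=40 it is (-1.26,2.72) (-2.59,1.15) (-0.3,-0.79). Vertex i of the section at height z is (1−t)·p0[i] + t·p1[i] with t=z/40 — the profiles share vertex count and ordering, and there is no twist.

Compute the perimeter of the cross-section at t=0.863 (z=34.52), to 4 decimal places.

Cross-section at t=0.863: each vertex is (1-t)·p0[i] + t·p1[i].
  v1: (1-0.863)·(0.18,4.02) + 0.863·(-1.26,2.72) = (-1.0627,2.8981)
  v2: (1-0.863)·(-2.42,0.72) + 0.863·(-2.59,1.15) = (-2.5667,1.0911)
  v3: (1-0.863)·(1.59,-2.4) + 0.863·(-0.3,-0.79) = (-0.0411,-1.0106)
Perimeter = Σ |v_{i+1} − v_i|:
  edge 1→2: √(-1.5040² + -1.8070²) = 2.3510 (running 2.3510)
  edge 2→3: √(2.5256² + -2.1017²) = 3.2857 (running 5.6367)
  edge 3→1: √(-1.0217² + 3.9087²) = 4.0400 (running 9.6767)
Perimeter = 9.6767

Perimeter at t=0.863: 9.6767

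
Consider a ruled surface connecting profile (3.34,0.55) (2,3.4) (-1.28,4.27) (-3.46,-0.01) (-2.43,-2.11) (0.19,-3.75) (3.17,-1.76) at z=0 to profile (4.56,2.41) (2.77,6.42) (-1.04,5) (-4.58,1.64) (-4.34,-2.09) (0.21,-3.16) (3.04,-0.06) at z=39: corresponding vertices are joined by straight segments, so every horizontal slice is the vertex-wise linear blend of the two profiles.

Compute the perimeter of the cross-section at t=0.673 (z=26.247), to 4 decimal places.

Cross-section at t=0.673: each vertex is (1-t)·p0[i] + t·p1[i].
  v1: (1-0.673)·(3.34,0.55) + 0.673·(4.56,2.41) = (4.1611,1.8018)
  v2: (1-0.673)·(2,3.4) + 0.673·(2.77,6.42) = (2.5182,5.4325)
  v3: (1-0.673)·(-1.28,4.27) + 0.673·(-1.04,5) = (-1.1185,4.7613)
  v4: (1-0.673)·(-3.46,-0.01) + 0.673·(-4.58,1.64) = (-4.2138,1.1004)
  v5: (1-0.673)·(-2.43,-2.11) + 0.673·(-4.34,-2.09) = (-3.7154,-2.0965)
  v6: (1-0.673)·(0.19,-3.75) + 0.673·(0.21,-3.16) = (0.2035,-3.3529)
  v7: (1-0.673)·(3.17,-1.76) + 0.673·(3.04,-0.06) = (3.0825,-0.6159)
Perimeter = Σ |v_{i+1} − v_i|:
  edge 1→2: √(-1.6429² + 3.6307²) = 3.9851 (running 3.9851)
  edge 2→3: √(-3.6367² + -0.6712²) = 3.6981 (running 7.6832)
  edge 3→4: √(-3.0953² + -3.6608²) = 4.7940 (running 12.4772)
  edge 4→5: √(0.4983² + -3.1970²) = 3.2356 (running 15.7128)
  edge 5→6: √(3.9189² + -1.2564²) = 4.1154 (running 19.8281)
  edge 6→7: √(2.8790² + 2.7370²) = 3.9724 (running 23.8006)
  edge 7→1: √(1.0785² + 2.4177²) = 2.6473 (running 26.4479)
Perimeter = 26.4479

Perimeter at t=0.673: 26.4479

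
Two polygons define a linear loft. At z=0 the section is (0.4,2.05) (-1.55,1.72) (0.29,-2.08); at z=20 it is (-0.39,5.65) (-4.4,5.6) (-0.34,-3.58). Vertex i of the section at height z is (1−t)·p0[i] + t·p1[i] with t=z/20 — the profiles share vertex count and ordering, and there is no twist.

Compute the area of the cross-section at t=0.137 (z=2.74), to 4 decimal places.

Area at t=0.137: 5.3765

Cross-section at t=0.137: each vertex is (1-t)·p0[i] + t·p1[i].
  v1: (1-0.137)·(0.4,2.05) + 0.137·(-0.39,5.65) = (0.2918,2.5432)
  v2: (1-0.137)·(-1.55,1.72) + 0.137·(-4.4,5.6) = (-1.9405,2.2516)
  v3: (1-0.137)·(0.29,-2.08) + 0.137·(-0.34,-3.58) = (0.2037,-2.2855)
Shoelace sum Σ(x_i·y_{i+1} − x_{i+1}·y_i):
  i=1: 0.2918·2.2516 − -1.9405·2.5432 = +5.5919 (running +5.5919)
  i=2: -1.9405·-2.2855 − 0.2037·2.2516 = +3.9763 (running +9.5682)
  i=3: 0.2037·2.5432 − 0.2918·-2.2855 = +1.1849 (running +10.7530)
Area = |Σ|/2 = |10.7530|/2 = 5.3765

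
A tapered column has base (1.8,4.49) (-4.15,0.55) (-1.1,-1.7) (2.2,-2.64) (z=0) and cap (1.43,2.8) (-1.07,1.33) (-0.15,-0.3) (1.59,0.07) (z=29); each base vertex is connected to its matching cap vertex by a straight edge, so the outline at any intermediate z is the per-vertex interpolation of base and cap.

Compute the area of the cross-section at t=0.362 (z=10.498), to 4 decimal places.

Cross-section at t=0.362: each vertex is (1-t)·p0[i] + t·p1[i].
  v1: (1-0.362)·(1.8,4.49) + 0.362·(1.43,2.8) = (1.6661,3.8782)
  v2: (1-0.362)·(-4.15,0.55) + 0.362·(-1.07,1.33) = (-3.0350,0.8324)
  v3: (1-0.362)·(-1.1,-1.7) + 0.362·(-0.15,-0.3) = (-0.7561,-1.1932)
  v4: (1-0.362)·(2.2,-2.64) + 0.362·(1.59,0.07) = (1.9792,-1.6590)
Shoelace sum Σ(x_i·y_{i+1} − x_{i+1}·y_i):
  i=1: 1.6661·0.8324 − -3.0350·3.8782 = +13.1573 (running +13.1573)
  i=2: -3.0350·-1.1932 − -0.7561·0.8324 = +4.2508 (running +17.4081)
  i=3: -0.7561·-1.6590 − 1.9792·-1.1932 = +3.6159 (running +21.0240)
  i=4: 1.9792·3.8782 − 1.6661·-1.6590 = +10.4397 (running +31.4636)
Area = |Σ|/2 = |31.4636|/2 = 15.7318

Area at t=0.362: 15.7318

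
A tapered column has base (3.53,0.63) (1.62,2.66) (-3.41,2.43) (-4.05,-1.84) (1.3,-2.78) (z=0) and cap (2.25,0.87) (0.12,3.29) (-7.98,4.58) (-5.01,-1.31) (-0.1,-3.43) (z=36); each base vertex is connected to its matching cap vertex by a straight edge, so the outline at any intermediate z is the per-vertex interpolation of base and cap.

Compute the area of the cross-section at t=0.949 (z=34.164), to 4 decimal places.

Cross-section at t=0.949: each vertex is (1-t)·p0[i] + t·p1[i].
  v1: (1-0.949)·(3.53,0.63) + 0.949·(2.25,0.87) = (2.3153,0.8578)
  v2: (1-0.949)·(1.62,2.66) + 0.949·(0.12,3.29) = (0.1965,3.2579)
  v3: (1-0.949)·(-3.41,2.43) + 0.949·(-7.98,4.58) = (-7.7469,4.4704)
  v4: (1-0.949)·(-4.05,-1.84) + 0.949·(-5.01,-1.31) = (-4.9610,-1.3370)
  v5: (1-0.949)·(1.3,-2.78) + 0.949·(-0.1,-3.43) = (-0.0286,-3.3969)
Shoelace sum Σ(x_i·y_{i+1} − x_{i+1}·y_i):
  i=1: 2.3153·3.2579 − 0.1965·0.8578 = +7.3743 (running +7.3743)
  i=2: 0.1965·4.4704 − -7.7469·3.2579 = +26.1169 (running +33.4912)
  i=3: -7.7469·-1.3370 − -4.9610·4.4704 = +32.5355 (running +66.0267)
  i=4: -4.9610·-3.3969 − -0.0286·-1.3370 = +16.8137 (running +82.8404)
  i=5: -0.0286·0.8578 − 2.3153·-3.3969 = +7.8401 (running +90.6805)
Area = |Σ|/2 = |90.6805|/2 = 45.3403

Area at t=0.949: 45.3403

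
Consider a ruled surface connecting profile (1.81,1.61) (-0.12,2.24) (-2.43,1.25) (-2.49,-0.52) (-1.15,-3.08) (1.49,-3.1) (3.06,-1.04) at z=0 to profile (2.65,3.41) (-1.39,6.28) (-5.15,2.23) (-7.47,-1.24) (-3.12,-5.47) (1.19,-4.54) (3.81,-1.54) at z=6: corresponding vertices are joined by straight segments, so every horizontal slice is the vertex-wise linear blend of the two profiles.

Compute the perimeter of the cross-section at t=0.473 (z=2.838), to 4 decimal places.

Perimeter at t=0.473: 25.0282

Cross-section at t=0.473: each vertex is (1-t)·p0[i] + t·p1[i].
  v1: (1-0.473)·(1.81,1.61) + 0.473·(2.65,3.41) = (2.2073,2.4614)
  v2: (1-0.473)·(-0.12,2.24) + 0.473·(-1.39,6.28) = (-0.7207,4.1509)
  v3: (1-0.473)·(-2.43,1.25) + 0.473·(-5.15,2.23) = (-3.7166,1.7135)
  v4: (1-0.473)·(-2.49,-0.52) + 0.473·(-7.47,-1.24) = (-4.8455,-0.8606)
  v5: (1-0.473)·(-1.15,-3.08) + 0.473·(-3.12,-5.47) = (-2.0818,-4.2105)
  v6: (1-0.473)·(1.49,-3.1) + 0.473·(1.19,-4.54) = (1.3481,-3.7811)
  v7: (1-0.473)·(3.06,-1.04) + 0.473·(3.81,-1.54) = (3.4148,-1.2765)
Perimeter = Σ |v_{i+1} − v_i|:
  edge 1→2: √(-2.9280² + 1.6895²) = 3.3805 (running 3.3805)
  edge 2→3: √(-2.9959² + -2.4374²) = 3.8621 (running 7.2426)
  edge 3→4: √(-1.1290² + -2.5741²) = 2.8108 (running 10.0534)
  edge 4→5: √(2.7637² + -3.3499²) = 4.3428 (running 14.3962)
  edge 5→6: √(3.4299² + 0.4293²) = 3.4567 (running 17.8529)
  edge 6→7: √(2.0667² + 2.5046²) = 3.2472 (running 21.1001)
  edge 7→1: √(-1.2074² + 3.7379²) = 3.9281 (running 25.0282)
Perimeter = 25.0282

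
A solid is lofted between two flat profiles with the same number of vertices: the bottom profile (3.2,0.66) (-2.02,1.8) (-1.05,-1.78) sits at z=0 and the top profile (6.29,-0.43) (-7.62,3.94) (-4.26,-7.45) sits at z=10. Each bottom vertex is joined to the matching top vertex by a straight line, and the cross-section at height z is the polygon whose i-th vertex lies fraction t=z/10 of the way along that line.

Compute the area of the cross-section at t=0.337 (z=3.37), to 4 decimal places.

Area at t=0.337: 23.3309

Cross-section at t=0.337: each vertex is (1-t)·p0[i] + t·p1[i].
  v1: (1-0.337)·(3.2,0.66) + 0.337·(6.29,-0.43) = (4.2413,0.2927)
  v2: (1-0.337)·(-2.02,1.8) + 0.337·(-7.62,3.94) = (-3.9072,2.5212)
  v3: (1-0.337)·(-1.05,-1.78) + 0.337·(-4.26,-7.45) = (-2.1318,-3.6908)
Shoelace sum Σ(x_i·y_{i+1} − x_{i+1}·y_i):
  i=1: 4.2413·2.5212 − -3.9072·0.2927 = +11.8367 (running +11.8367)
  i=2: -3.9072·-3.6908 − -2.1318·2.5212 = +19.7952 (running +31.6319)
  i=3: -2.1318·0.2927 − 4.2413·-3.6908 = +15.0300 (running +46.6619)
Area = |Σ|/2 = |46.6619|/2 = 23.3309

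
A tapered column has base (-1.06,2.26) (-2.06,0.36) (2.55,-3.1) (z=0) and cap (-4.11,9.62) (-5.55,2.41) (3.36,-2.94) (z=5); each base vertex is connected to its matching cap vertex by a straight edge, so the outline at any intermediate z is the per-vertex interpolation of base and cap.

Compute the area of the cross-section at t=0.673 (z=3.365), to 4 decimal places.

Area at t=0.673: 23.6034

Cross-section at t=0.673: each vertex is (1-t)·p0[i] + t·p1[i].
  v1: (1-0.673)·(-1.06,2.26) + 0.673·(-4.11,9.62) = (-3.1127,7.2133)
  v2: (1-0.673)·(-2.06,0.36) + 0.673·(-5.55,2.41) = (-4.4088,1.7397)
  v3: (1-0.673)·(2.55,-3.1) + 0.673·(3.36,-2.94) = (3.0951,-2.9923)
Shoelace sum Σ(x_i·y_{i+1} − x_{i+1}·y_i):
  i=1: -3.1127·1.7397 − -4.4088·7.2133 = +26.3868 (running +26.3868)
  i=2: -4.4088·-2.9923 − 3.0951·1.7397 = +7.8080 (running +34.1948)
  i=3: 3.0951·7.2133 − -3.1127·-2.9923 = +13.0120 (running +47.2068)
Area = |Σ|/2 = |47.2068|/2 = 23.6034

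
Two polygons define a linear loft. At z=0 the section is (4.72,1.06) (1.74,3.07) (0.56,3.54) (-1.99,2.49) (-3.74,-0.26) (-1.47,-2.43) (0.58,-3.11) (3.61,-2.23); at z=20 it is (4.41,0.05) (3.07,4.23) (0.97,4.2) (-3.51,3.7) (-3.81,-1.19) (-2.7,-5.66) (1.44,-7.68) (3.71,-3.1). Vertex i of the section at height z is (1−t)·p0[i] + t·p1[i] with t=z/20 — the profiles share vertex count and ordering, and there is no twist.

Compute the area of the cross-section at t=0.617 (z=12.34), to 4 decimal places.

Area at t=0.617: 58.8829

Cross-section at t=0.617: each vertex is (1-t)·p0[i] + t·p1[i].
  v1: (1-0.617)·(4.72,1.06) + 0.617·(4.41,0.05) = (4.5287,0.4368)
  v2: (1-0.617)·(1.74,3.07) + 0.617·(3.07,4.23) = (2.5606,3.7857)
  v3: (1-0.617)·(0.56,3.54) + 0.617·(0.97,4.2) = (0.8130,3.9472)
  v4: (1-0.617)·(-1.99,2.49) + 0.617·(-3.51,3.7) = (-2.9278,3.2366)
  v5: (1-0.617)·(-3.74,-0.26) + 0.617·(-3.81,-1.19) = (-3.7832,-0.8338)
  v6: (1-0.617)·(-1.47,-2.43) + 0.617·(-2.7,-5.66) = (-2.2289,-4.4229)
  v7: (1-0.617)·(0.58,-3.11) + 0.617·(1.44,-7.68) = (1.1106,-5.9297)
  v8: (1-0.617)·(3.61,-2.23) + 0.617·(3.71,-3.1) = (3.6717,-2.7668)
Shoelace sum Σ(x_i·y_{i+1} − x_{i+1}·y_i):
  i=1: 4.5287·3.7857 − 2.5606·0.4368 = +16.0260 (running +16.0260)
  i=2: 2.5606·3.9472 − 0.8130·3.7857 = +7.0296 (running +23.0556)
  i=3: 0.8130·3.2366 − -2.9278·3.9472 = +14.1881 (running +37.2436)
  i=4: -2.9278·-0.8338 − -3.7832·3.2366 = +14.6858 (running +51.9295)
  i=5: -3.7832·-4.4229 − -2.2289·-0.8338 = +14.8742 (running +66.8037)
  i=6: -2.2289·-5.9297 − 1.1106·-4.4229 = +18.1289 (running +84.9326)
  i=7: 1.1106·-2.7668 − 3.6717·-5.9297 = +18.6992 (running +103.6318)
  i=8: 3.6717·0.4368 − 4.5287·-2.7668 = +14.1340 (running +117.7657)
Area = |Σ|/2 = |117.7657|/2 = 58.8829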